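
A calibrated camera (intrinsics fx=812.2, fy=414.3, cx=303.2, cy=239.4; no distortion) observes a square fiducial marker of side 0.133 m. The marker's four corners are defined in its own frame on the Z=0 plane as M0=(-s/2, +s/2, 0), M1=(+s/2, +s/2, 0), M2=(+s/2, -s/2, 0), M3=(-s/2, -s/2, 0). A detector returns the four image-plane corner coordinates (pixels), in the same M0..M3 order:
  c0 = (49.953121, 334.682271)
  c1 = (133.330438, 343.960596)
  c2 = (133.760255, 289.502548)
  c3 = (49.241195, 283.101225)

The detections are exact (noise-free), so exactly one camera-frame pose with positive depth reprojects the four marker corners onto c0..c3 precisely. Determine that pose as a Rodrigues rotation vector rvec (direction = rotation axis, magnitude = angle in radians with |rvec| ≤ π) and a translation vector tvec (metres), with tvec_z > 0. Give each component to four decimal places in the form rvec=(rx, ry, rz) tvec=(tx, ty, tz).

Intrinsics K: fx=812.2, fy=414.3, cx=303.2, cy=239.4
Marker side s = 0.133 m; corners in marker frame (Z=0):
  M0 = (-0.0665, +0.0665, 0)
  M1 = (+0.0665, +0.0665, 0)
  M2 = (+0.0665, -0.0665, 0)
  M3 = (-0.0665, -0.0665, 0)
Detected image corners:
  c0 = (49.953121, 334.682271) px
  c1 = (133.330438, 343.960596) px
  c2 = (133.760255, 289.502548) px
  c3 = (49.241195, 283.101225) px
Planar DLT: solve 8×8 A·h = b for H (H[2,2]=1):
  H  [+592.40532 +10.61055 +90.39041]
  H  [-73.36767 +430.54935 +312.88287]
  H  [-0.42322 +0.10297 +1.00000]
B = K⁻¹H; ‖b₁‖=0.985443, ‖b₂‖=0.985443; λ = 2/(‖b₁‖+‖b₂‖) = 1.014772, sign → tz>0 ⇒ λ=+1.014772
r₁ = λ·B[:,0] = (+0.90048,+0.06846,-0.42947); r₂ = λ·B[:,1] = (-0.02575,+0.99419,+0.10449)
r₃ = r₁×r₂ = (+0.43413,-0.08303,+0.89702); SVD([r₁ r₂ r₃]) → R = UVᵀ:
  R  [+0.90048 -0.02575 +0.43413]
  R  [+0.06846 +0.99419 -0.08303]
  R  [-0.42947 +0.10449 +0.89702]
t = (-0.26589, +0.17999, +1.01477) m
tr R = 2.791690; θ = arccos((tr R − 1)/2) = 0.460467 rad = 26.383°
axis k = ((R−Rᵀ)₃₂, (R−Rᵀ)₁₃, (R−Rᵀ)₂₁) / (2 sinθ) = (+0.211004, +0.971720, +0.106008)
rvec = θ·k = (+0.097160, +0.447445, +0.048813)

rvec=(0.0972, 0.4474, 0.0488) tvec=(-0.2659, 0.1800, 1.0148)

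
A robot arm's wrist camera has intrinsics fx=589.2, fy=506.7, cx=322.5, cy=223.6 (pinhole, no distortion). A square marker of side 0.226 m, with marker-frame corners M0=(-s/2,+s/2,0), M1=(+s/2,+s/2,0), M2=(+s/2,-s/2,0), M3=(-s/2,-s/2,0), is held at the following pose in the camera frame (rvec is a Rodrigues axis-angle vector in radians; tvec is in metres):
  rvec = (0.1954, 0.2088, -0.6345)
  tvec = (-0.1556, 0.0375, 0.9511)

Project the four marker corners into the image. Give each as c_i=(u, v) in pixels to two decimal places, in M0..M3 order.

Intrinsics K: fx=589.2, fy=506.7, cx=322.5, cy=223.6
Marker side s = 0.226 m; corners in marker frame (Z=0):
  M0 = (-0.1130, +0.1130, 0)
  M1 = (+0.1130, +0.1130, 0)
  M2 = (+0.1130, -0.1130, 0)
  M3 = (-0.1130, -0.1130, 0)
rvec = (0.1954, 0.2088, -0.6345), |rvec| = θ = 0.69597 rad = 39.876°
Rodrigues: sinθ=0.64113, 1−cosθ=0.23257; R = I + sinθ·[k]× + (1−cosθ)·[k]×²:
    [+0.78577 +0.60409 +0.13282]
    [-0.56491 +0.78837 -0.24361]
    [-0.25188 +0.11639 +0.96073]
t = (-0.1556, 0.0375, 0.9511) m
M0: Pc = R·M0+t = (-0.17613, +0.19042, +0.99271); u = 589.2·(-0.17613)/0.99271 + 322.5 = 217.9631, v = 506.7·(+0.19042)/0.99271 + 223.6 = 320.7944
M1: Pc = R·M1+t = (+0.00145, +0.06275, +0.93579); u = 589.2·(+0.00145)/0.93579 + 322.5 = 323.4157, v = 506.7·(+0.06275)/0.93579 + 223.6 = 257.5772
M2: Pc = R·M2+t = (-0.13507, -0.11542, +0.90949); u = 589.2·(-0.13507)/0.90949 + 322.5 = 234.9958, v = 506.7·(-0.11542)/0.90949 + 223.6 = 159.2958
M3: Pc = R·M3+t = (-0.31265, +0.01225, +0.96641); u = 589.2·(-0.31265)/0.96641 + 322.5 = 131.8811, v = 506.7·(+0.01225)/0.96641 + 223.6 = 230.0227

c0=(217.96, 320.79) c1=(323.42, 257.58) c2=(235.00, 159.30) c3=(131.88, 230.02)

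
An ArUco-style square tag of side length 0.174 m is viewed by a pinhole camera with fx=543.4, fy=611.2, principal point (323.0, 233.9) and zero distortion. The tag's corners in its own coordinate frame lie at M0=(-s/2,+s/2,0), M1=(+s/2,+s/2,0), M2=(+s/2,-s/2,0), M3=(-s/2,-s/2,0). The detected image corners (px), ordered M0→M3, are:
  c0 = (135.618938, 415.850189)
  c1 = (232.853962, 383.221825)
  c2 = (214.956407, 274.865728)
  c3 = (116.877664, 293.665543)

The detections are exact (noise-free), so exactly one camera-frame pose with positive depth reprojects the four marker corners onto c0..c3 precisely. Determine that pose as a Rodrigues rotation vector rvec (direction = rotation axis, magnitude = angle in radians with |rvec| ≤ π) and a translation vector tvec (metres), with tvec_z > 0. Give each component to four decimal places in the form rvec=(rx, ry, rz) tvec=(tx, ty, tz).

rvec=(-0.1333, -0.6568, -0.1674) tvec=(-0.2449, 0.1603, 0.9169)

Intrinsics K: fx=543.4, fy=611.2, cx=323.0, cy=233.9
Marker side s = 0.174 m; corners in marker frame (Z=0):
  M0 = (-0.0870, +0.0870, 0)
  M1 = (+0.0870, +0.0870, 0)
  M2 = (+0.0870, -0.0870, 0)
  M3 = (-0.0870, -0.0870, 0)
Detected image corners:
  c0 = (135.618938, 415.850189) px
  c1 = (232.853962, 383.221825) px
  c2 = (214.956407, 274.865728) px
  c3 = (116.877664, 293.665543) px
Planar DLT: solve 8×8 A·h = b for H (H[2,2]=1):
  H  [+678.98412 +91.75192 +177.87220]
  H  [+82.37626 +633.99952 +340.76520]
  H  [+0.67240 -0.07648 +1.00000]
B = K⁻¹H; ‖b₁‖=1.090575, ‖b₂‖=1.090575; λ = 2/(‖b₁‖+‖b₂‖) = 0.916948, sign → tz>0 ⇒ λ=+0.916948
r₁ = λ·B[:,0] = (+0.77925,-0.11237,+0.61656); r₂ = λ·B[:,1] = (+0.19651,+0.97799,-0.07013)
r₃ = r₁×r₂ = (-0.59510,+0.17581,+0.78418); SVD([r₁ r₂ r₃]) → R = UVᵀ:
  R  [+0.77925 +0.19651 -0.59510]
  R  [-0.11237 +0.97799 +0.17581]
  R  [+0.61656 -0.07013 +0.78418]
t = (-0.24489, +0.16032, +0.91695) m
tr R = 2.541425; θ = arccos((tr R − 1)/2) = 0.690838 rad = 39.582°
axis k = ((R−Rᵀ)₃₂, (R−Rᵀ)₁₃, (R−Rᵀ)₂₁) / (2 sinθ) = (-0.192989, -0.950794, -0.242376)
rvec = θ·k = (-0.133324, -0.656845, -0.167442)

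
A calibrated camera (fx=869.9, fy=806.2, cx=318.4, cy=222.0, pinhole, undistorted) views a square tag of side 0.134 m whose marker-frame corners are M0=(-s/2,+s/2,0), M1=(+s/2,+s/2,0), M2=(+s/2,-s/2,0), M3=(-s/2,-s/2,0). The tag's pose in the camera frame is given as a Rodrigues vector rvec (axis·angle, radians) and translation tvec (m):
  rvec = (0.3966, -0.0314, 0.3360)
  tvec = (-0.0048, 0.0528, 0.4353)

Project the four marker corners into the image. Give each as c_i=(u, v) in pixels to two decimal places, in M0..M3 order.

Intrinsics K: fx=869.9, fy=806.2, cx=318.4, cy=222.0
Marker side s = 0.134 m; corners in marker frame (Z=0):
  M0 = (-0.0670, +0.0670, 0)
  M1 = (+0.0670, +0.0670, 0)
  M2 = (+0.0670, -0.0670, 0)
  M3 = (-0.0670, -0.0670, 0)
rvec = (0.3966, -0.0314, 0.3360), |rvec| = θ = 0.52074 rad = 29.836°
Rodrigues: sinθ=0.49752, 1−cosθ=0.13255; R = I + sinθ·[k]× + (1−cosθ)·[k]×²:
    [+0.94433 -0.32711 +0.03514]
    [+0.31493 +0.86793 -0.38407]
    [+0.09514 +0.37376 +0.92263]
t = (-0.0048, 0.0528, 0.4353) m
M0: Pc = R·M0+t = (-0.08999, +0.08985, +0.45397); u = 869.9·(-0.08999)/0.45397 + 318.4 = 145.9665, v = 806.2·(+0.08985)/0.45397 + 222.0 = 381.5661
M1: Pc = R·M1+t = (+0.03655, +0.13205, +0.46672); u = 869.9·(+0.03655)/0.46672 + 318.4 = 386.5326, v = 806.2·(+0.13205)/0.46672 + 222.0 = 450.1048
M2: Pc = R·M2+t = (+0.08039, +0.01575, +0.41663); u = 869.9·(+0.08039)/0.41663 + 318.4 = 486.2416, v = 806.2·(+0.01575)/0.41663 + 222.0 = 252.4750
M3: Pc = R·M3+t = (-0.04615, -0.02645, +0.40388); u = 869.9·(-0.04615)/0.40388 + 318.4 = 218.9912, v = 806.2·(-0.02645)/0.40388 + 222.0 = 169.1990

c0=(145.97, 381.57) c1=(386.53, 450.10) c2=(486.24, 252.47) c3=(218.99, 169.20)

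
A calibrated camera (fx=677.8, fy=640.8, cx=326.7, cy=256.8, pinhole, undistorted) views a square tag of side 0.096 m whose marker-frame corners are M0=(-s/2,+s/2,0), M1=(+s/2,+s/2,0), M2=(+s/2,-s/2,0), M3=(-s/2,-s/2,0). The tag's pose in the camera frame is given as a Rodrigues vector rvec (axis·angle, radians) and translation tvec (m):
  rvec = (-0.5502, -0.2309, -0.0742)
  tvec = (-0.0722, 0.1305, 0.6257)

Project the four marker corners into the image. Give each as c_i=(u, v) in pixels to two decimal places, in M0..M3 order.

c0=(197.41, 443.34) c1=(305.39, 435.59) c2=(294.04, 343.29) c3=(193.91, 347.16)

Intrinsics K: fx=677.8, fy=640.8, cx=326.7, cy=256.8
Marker side s = 0.096 m; corners in marker frame (Z=0):
  M0 = (-0.0480, +0.0480, 0)
  M1 = (+0.0480, +0.0480, 0)
  M2 = (+0.0480, -0.0480, 0)
  M3 = (-0.0480, -0.0480, 0)
rvec = (-0.5502, -0.2309, -0.0742), |rvec| = θ = 0.60128 rad = 34.451°
Rodrigues: sinθ=0.56570, 1−cosθ=0.17539; R = I + sinθ·[k]× + (1−cosθ)·[k]×²:
    [+0.97147 +0.13144 -0.19743]
    [-0.00818 +0.85047 +0.52595]
    [+0.23704 -0.50933 +0.82728]
t = (-0.0722, 0.1305, 0.6257) m
M0: Pc = R·M0+t = (-0.11252, +0.17172, +0.58987); u = 677.8·(-0.11252)/0.58987 + 326.7 = 197.4065, v = 640.8·(+0.17172)/0.58987 + 256.8 = 443.3401
M1: Pc = R·M1+t = (-0.01926, +0.17093, +0.61263); u = 677.8·(-0.01926)/0.61263 + 326.7 = 305.3905, v = 640.8·(+0.17093)/0.61263 + 256.8 = 435.5899
M2: Pc = R·M2+t = (-0.03188, +0.08928, +0.66153); u = 677.8·(-0.03188)/0.66153 + 326.7 = 294.0370, v = 640.8·(+0.08928)/0.66153 + 256.8 = 343.2873
M3: Pc = R·M3+t = (-0.12514, +0.09007, +0.63877); u = 677.8·(-0.12514)/0.63877 + 326.7 = 193.9143, v = 640.8·(+0.09007)/0.63877 + 256.8 = 347.1561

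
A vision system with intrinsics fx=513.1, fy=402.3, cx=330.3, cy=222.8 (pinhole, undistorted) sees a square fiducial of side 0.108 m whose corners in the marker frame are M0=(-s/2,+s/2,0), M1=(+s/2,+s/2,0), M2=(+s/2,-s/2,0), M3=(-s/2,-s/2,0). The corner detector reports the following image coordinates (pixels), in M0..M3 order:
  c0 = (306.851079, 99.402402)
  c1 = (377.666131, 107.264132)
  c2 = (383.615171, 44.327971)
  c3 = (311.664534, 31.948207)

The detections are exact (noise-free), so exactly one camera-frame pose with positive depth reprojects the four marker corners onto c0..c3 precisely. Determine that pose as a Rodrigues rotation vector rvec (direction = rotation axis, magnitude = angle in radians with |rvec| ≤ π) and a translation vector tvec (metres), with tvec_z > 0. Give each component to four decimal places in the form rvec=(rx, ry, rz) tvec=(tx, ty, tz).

rvec=(0.1465, -0.4373, 0.0335) tvec=(0.0214, -0.2613, 0.6936)

Intrinsics K: fx=513.1, fy=402.3, cx=330.3, cy=222.8
Marker side s = 0.108 m; corners in marker frame (Z=0):
  M0 = (-0.0540, +0.0540, 0)
  M1 = (+0.0540, +0.0540, 0)
  M2 = (+0.0540, -0.0540, 0)
  M3 = (-0.0540, -0.0540, 0)
Detected image corners:
  c0 = (306.851079, 99.402402) px
  c1 = (377.666131, 107.264132) px
  c2 = (383.615171, 44.327971) px
  c3 = (311.664534, 31.948207) px
Planar DLT: solve 8×8 A·h = b for H (H[2,2]=1):
  H  [+871.88330 +16.71626 +346.09997]
  H  [+136.75718 +616.64911 +71.24327]
  H  [+0.61164 +0.19341 +1.00000]
B = K⁻¹H; ‖b₁‖=1.441689, ‖b₂‖=1.441689; λ = 2/(‖b₁‖+‖b₂‖) = 0.693631, sign → tz>0 ⇒ λ=+0.693631
r₁ = λ·B[:,0] = (+0.90554,+0.00083,+0.42425); r₂ = λ·B[:,1] = (-0.06376,+0.98891,+0.13415)
r₃ = r₁×r₂ = (-0.41944,-0.14853,+0.89555); SVD([r₁ r₂ r₃]) → R = UVᵀ:
  R  [+0.90554 -0.06376 -0.41944]
  R  [+0.00083 +0.98891 -0.14853]
  R  [+0.42425 +0.13415 +0.89555]
t = (+0.02136, -0.26131, +0.69363) m
tr R = 2.790000; θ = arccos((tr R − 1)/2) = 0.462365 rad = 26.492°
axis k = ((R−Rᵀ)₃₂, (R−Rᵀ)₁₃, (R−Rᵀ)₂₁) / (2 sinθ) = (+0.316868, -0.945702, +0.072405)
rvec = θ·k = (+0.146509, -0.437260, +0.033478)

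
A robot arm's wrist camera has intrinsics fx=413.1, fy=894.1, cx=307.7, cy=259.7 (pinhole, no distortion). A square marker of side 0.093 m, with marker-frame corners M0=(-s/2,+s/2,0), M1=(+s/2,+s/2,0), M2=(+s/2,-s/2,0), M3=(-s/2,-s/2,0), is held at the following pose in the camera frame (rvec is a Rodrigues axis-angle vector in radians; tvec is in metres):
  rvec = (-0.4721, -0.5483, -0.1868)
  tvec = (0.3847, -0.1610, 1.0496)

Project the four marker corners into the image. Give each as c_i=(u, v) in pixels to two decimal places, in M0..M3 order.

c0=(455.13, 154.85) c1=(478.64, 156.19) c2=(462.78, 92.79) c3=(439.30, 88.43)

Intrinsics K: fx=413.1, fy=894.1, cx=307.7, cy=259.7
Marker side s = 0.093 m; corners in marker frame (Z=0):
  M0 = (-0.0465, +0.0465, 0)
  M1 = (+0.0465, +0.0465, 0)
  M2 = (+0.0465, -0.0465, 0)
  M3 = (-0.0465, -0.0465, 0)
rvec = (-0.4721, -0.5483, -0.1868), |rvec| = θ = 0.74727 rad = 42.815°
Rodrigues: sinθ=0.67964, 1−cosθ=0.26645; R = I + sinθ·[k]× + (1−cosθ)·[k]×²:
    [+0.83990 +0.29341 -0.45660]
    [-0.04638 +0.87700 +0.47825]
    [+0.54076 -0.38050 +0.75020]
t = (0.3847, -0.1610, 1.0496) m
M0: Pc = R·M0+t = (+0.35929, -0.11806, +1.00676); u = 413.1·(+0.35929)/1.00676 + 307.7 = 455.1251, v = 894.1·(-0.11806)/1.00676 + 259.7 = 154.8490
M1: Pc = R·M1+t = (+0.43740, -0.12238, +1.05705); u = 413.1·(+0.43740)/1.05705 + 307.7 = 478.6372, v = 894.1·(-0.12238)/1.05705 + 259.7 = 156.1890
M2: Pc = R·M2+t = (+0.41011, -0.20394, +1.09244); u = 413.1·(+0.41011)/1.09244 + 307.7 = 462.7817, v = 894.1·(-0.20394)/1.09244 + 259.7 = 92.7888
M3: Pc = R·M3+t = (+0.33200, -0.19962, +1.04215); u = 413.1·(+0.33200)/1.04215 + 307.7 = 439.3029, v = 894.1·(-0.19962)/1.04215 + 259.7 = 88.4348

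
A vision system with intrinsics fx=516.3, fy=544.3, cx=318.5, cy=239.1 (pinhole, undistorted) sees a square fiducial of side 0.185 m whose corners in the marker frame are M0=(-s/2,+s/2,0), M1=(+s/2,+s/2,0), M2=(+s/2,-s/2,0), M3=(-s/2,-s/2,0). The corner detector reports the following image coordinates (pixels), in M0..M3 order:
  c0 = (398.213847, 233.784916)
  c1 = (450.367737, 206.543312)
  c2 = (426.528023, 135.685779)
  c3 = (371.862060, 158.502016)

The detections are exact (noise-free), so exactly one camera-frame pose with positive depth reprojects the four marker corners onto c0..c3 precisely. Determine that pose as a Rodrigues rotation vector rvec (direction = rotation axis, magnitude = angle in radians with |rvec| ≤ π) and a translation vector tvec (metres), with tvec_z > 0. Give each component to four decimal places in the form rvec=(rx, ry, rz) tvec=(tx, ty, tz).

Intrinsics K: fx=516.3, fy=544.3, cx=318.5, cy=239.1
Marker side s = 0.185 m; corners in marker frame (Z=0):
  M0 = (-0.0925, +0.0925, 0)
  M1 = (+0.0925, +0.0925, 0)
  M2 = (+0.0925, -0.0925, 0)
  M3 = (-0.0925, -0.0925, 0)
Detected image corners:
  c0 = (398.213847, 233.784916) px
  c1 = (450.367737, 206.543312) px
  c2 = (426.528023, 135.685779) px
  c3 = (371.862060, 158.502016) px
Planar DLT: solve 8×8 A·h = b for H (H[2,2]=1):
  H  [+435.63858 +171.04219 +412.72516]
  H  [-69.83233 +410.46217 +183.50806]
  H  [+0.35700 +0.08649 +1.00000]
B = K⁻¹H; ‖b₁‖=0.773010, ‖b₂‖=0.773010; λ = 2/(‖b₁‖+‖b₂‖) = 1.293644, sign → tz>0 ⇒ λ=+1.293644
r₁ = λ·B[:,0] = (+0.80664,-0.36884,+0.46183); r₂ = λ·B[:,1] = (+0.35954,+0.92640,+0.11189)
r₃ = r₁×r₂ = (-0.46911,+0.07579,+0.87988); SVD([r₁ r₂ r₃]) → R = UVᵀ:
  R  [+0.80664 +0.35954 -0.46911]
  R  [-0.36884 +0.92640 +0.07579]
  R  [+0.46183 +0.11189 +0.87988]
t = (+0.23609, -0.13213, +1.29364) m
tr R = 2.612925; θ = arccos((tr R − 1)/2) = 0.632652 rad = 36.248°
axis k = ((R−Rᵀ)₃₂, (R−Rᵀ)₁₃, (R−Rᵀ)₂₁) / (2 sinθ) = (+0.030533, -0.787209, -0.615929)
rvec = θ·k = (+0.019317, -0.498030, -0.389669)

rvec=(0.0193, -0.4980, -0.3897) tvec=(0.2361, -0.1321, 1.2936)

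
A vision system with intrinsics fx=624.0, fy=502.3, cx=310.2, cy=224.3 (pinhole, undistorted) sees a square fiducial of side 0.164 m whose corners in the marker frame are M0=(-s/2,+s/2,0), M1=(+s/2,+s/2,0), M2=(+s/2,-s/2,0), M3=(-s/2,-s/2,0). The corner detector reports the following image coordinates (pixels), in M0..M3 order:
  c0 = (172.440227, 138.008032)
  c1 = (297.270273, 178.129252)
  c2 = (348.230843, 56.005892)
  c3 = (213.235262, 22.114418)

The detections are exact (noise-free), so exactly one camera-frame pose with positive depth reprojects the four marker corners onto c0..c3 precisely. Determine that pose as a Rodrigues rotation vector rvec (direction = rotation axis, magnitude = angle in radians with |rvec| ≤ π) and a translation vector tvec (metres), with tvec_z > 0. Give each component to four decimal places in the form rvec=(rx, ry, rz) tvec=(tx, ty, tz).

rvec=(0.1709, 0.3302, 0.3646) tvec=(-0.0599, -0.1680, 0.6764)

Intrinsics K: fx=624.0, fy=502.3, cx=310.2, cy=224.3
Marker side s = 0.164 m; corners in marker frame (Z=0):
  M0 = (-0.0820, +0.0820, 0)
  M1 = (+0.0820, +0.0820, 0)
  M2 = (+0.0820, -0.0820, 0)
  M3 = (-0.0820, -0.0820, 0)
Detected image corners:
  c0 = (172.440227, 138.008032) px
  c1 = (297.270273, 178.129252) px
  c2 = (348.230843, 56.005892) px
  c3 = (213.235262, 22.114418) px
Planar DLT: solve 8×8 A·h = b for H (H[2,2]=1):
  H  [+682.71021 -194.02504 +254.93255]
  H  [+184.63544 +757.36910 +99.52733]
  H  [-0.42129 +0.32835 +1.00000]
B = K⁻¹H; ‖b₁‖=1.478328, ‖b₂‖=1.478328; λ = 2/(‖b₁‖+‖b₂‖) = 0.676440, sign → tz>0 ⇒ λ=+0.676440
r₁ = λ·B[:,0] = (+0.88175,+0.37590,-0.28498); r₂ = λ·B[:,1] = (-0.32074,+0.92076,+0.22211)
r₃ = r₁×r₂ = (+0.34589,-0.10444,+0.93245); SVD([r₁ r₂ r₃]) → R = UVᵀ:
  R  [+0.88175 -0.32074 +0.34589]
  R  [+0.37590 +0.92076 -0.10444]
  R  [-0.28498 +0.22211 +0.93245]
t = (-0.05991, -0.16803, +0.67644) m
tr R = 2.734952; θ = arccos((tr R − 1)/2) = 0.520691 rad = 29.833°
axis k = ((R−Rᵀ)₃₂, (R−Rᵀ)₁₃, (R−Rᵀ)₂₁) / (2 sinθ) = (+0.328204, +0.634062, +0.700176)
rvec = θ·k = (+0.170893, +0.330150, +0.364575)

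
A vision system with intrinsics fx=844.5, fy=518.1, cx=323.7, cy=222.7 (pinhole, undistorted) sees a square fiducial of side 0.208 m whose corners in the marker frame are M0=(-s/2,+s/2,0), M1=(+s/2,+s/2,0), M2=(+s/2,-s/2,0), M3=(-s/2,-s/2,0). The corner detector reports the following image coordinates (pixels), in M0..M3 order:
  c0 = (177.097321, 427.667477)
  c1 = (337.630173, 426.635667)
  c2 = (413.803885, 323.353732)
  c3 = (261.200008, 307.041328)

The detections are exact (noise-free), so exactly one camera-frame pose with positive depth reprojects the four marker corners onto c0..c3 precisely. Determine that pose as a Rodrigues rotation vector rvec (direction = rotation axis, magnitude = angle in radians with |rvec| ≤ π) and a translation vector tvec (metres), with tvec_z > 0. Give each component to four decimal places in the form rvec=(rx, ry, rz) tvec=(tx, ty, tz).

rvec=(0.2456, -0.6504, 0.3495) tvec=(-0.0210, 0.2462, 0.8529)

Intrinsics K: fx=844.5, fy=518.1, cx=323.7, cy=222.7
Marker side s = 0.208 m; corners in marker frame (Z=0):
  M0 = (-0.1040, +0.1040, 0)
  M1 = (+0.1040, +0.1040, 0)
  M2 = (+0.1040, -0.1040, 0)
  M3 = (-0.1040, -0.1040, 0)
Detected image corners:
  c0 = (177.097321, 427.667477) px
  c1 = (337.630173, 426.635667) px
  c2 = (413.803885, 323.353732) px
  c3 = (261.200008, 307.041328) px
Planar DLT: solve 8×8 A·h = b for H (H[2,2]=1):
  H  [+971.82853 -344.23068 +302.86820]
  H  [+309.24165 +584.45673 +372.24176]
  H  [+0.73574 +0.13311 +1.00000]
B = K⁻¹H; ‖b₁‖=1.172523, ‖b₂‖=1.172523; λ = 2/(‖b₁‖+‖b₂‖) = 0.852862, sign → tz>0 ⇒ λ=+0.852862
r₁ = λ·B[:,0] = (+0.74094,+0.23934,+0.62748); r₂ = λ·B[:,1] = (-0.39115,+0.91330,+0.11352)
r₃ = r₁×r₂ = (-0.54591,-0.32955,+0.77031); SVD([r₁ r₂ r₃]) → R = UVᵀ:
  R  [+0.74094 -0.39115 -0.54591]
  R  [+0.23934 +0.91330 -0.32955]
  R  [+0.62748 +0.11352 +0.77031]
t = (-0.02104, +0.24617, +0.85286) m
tr R = 2.424544; θ = arccos((tr R − 1)/2) = 0.778067 rad = 44.580°
axis k = ((R−Rᵀ)₃₂, (R−Rᵀ)₁₃, (R−Rᵀ)₂₁) / (2 sinθ) = (+0.315625, -0.835862, +0.449128)
rvec = θ·k = (+0.245577, -0.650356, +0.349452)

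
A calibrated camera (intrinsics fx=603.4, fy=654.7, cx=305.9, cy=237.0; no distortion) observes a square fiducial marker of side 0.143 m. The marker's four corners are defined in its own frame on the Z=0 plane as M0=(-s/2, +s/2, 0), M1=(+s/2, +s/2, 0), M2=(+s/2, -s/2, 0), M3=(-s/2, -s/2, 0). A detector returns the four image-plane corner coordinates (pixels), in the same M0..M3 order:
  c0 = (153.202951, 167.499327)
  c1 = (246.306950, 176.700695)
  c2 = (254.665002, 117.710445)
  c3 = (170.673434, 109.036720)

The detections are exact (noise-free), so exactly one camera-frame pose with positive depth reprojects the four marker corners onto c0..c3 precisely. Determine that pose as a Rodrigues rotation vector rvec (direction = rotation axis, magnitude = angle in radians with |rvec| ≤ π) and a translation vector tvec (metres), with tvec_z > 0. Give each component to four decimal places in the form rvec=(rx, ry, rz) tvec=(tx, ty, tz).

rvec=(-0.7716, -0.0762, 0.0654) tvec=(-0.1611, -0.1433, 0.9796)

Intrinsics K: fx=603.4, fy=654.7, cx=305.9, cy=237.0
Marker side s = 0.143 m; corners in marker frame (Z=0):
  M0 = (-0.0715, +0.0715, 0)
  M1 = (+0.0715, +0.0715, 0)
  M2 = (+0.0715, -0.0715, 0)
  M3 = (-0.0715, -0.0715, 0)
Detected image corners:
  c0 = (153.202951, 167.499327) px
  c1 = (246.306950, 176.700695) px
  c2 = (254.665002, 117.710445) px
  c3 = (170.673434, 109.036720) px
Planar DLT: solve 8×8 A·h = b for H (H[2,2]=1):
  H  [+627.01049 -237.23197 +206.68586]
  H  [+68.92629 +308.91092 +141.25450]
  H  [+0.04568 -0.71299 +1.00000]
B = K⁻¹H; ‖b₁‖=1.020863, ‖b₂‖=1.020863; λ = 2/(‖b₁‖+‖b₂‖) = 0.979564, sign → tz>0 ⇒ λ=+0.979564
r₁ = λ·B[:,0] = (+0.99521,+0.08693,+0.04475); r₂ = λ·B[:,1] = (-0.03105,+0.71502,-0.69842)
r₃ = r₁×r₂ = (-0.09271,+0.69368,+0.71429); SVD([r₁ r₂ r₃]) → R = UVᵀ:
  R  [+0.99521 -0.03105 -0.09271]
  R  [+0.08693 +0.71502 +0.69368]
  R  [+0.04475 -0.69842 +0.71429]
t = (-0.16106, -0.14325, +0.97956) m
tr R = 2.424519; θ = arccos((tr R − 1)/2) = 0.778084 rad = 44.581°
axis k = ((R−Rᵀ)₃₂, (R−Rᵀ)₁₃, (R−Rᵀ)₂₁) / (2 sinθ) = (-0.991640, -0.097912, +0.084045)
rvec = θ·k = (-0.771579, -0.076184, +0.065394)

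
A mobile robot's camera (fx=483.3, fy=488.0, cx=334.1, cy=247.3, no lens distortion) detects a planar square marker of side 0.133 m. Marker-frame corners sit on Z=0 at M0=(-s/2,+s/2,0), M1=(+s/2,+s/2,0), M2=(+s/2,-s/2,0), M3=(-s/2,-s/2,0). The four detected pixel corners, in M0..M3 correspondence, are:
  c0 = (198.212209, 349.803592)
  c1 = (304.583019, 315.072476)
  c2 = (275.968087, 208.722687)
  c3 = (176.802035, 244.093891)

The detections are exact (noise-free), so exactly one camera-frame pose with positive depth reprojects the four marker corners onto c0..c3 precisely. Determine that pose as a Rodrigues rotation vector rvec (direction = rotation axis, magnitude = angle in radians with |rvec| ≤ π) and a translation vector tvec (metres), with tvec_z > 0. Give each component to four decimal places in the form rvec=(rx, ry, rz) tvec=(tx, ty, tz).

rvec=(-0.2581, 0.1608, -0.3072) tvec=(-0.1145, 0.0361, 0.5747)

Intrinsics K: fx=483.3, fy=488.0, cx=334.1, cy=247.3
Marker side s = 0.133 m; corners in marker frame (Z=0):
  M0 = (-0.0665, +0.0665, 0)
  M1 = (+0.0665, +0.0665, 0)
  M2 = (+0.0665, -0.0665, 0)
  M3 = (-0.0665, -0.0665, 0)
Detected image corners:
  c0 = (198.212209, 349.803592) px
  c1 = (304.583019, 315.072476) px
  c2 = (275.968087, 208.722687) px
  c3 = (176.802035, 244.093891) px
Planar DLT: solve 8×8 A·h = b for H (H[2,2]=1):
  H  [+723.27097 +73.59396 +237.79946]
  H  [-320.42229 +663.71977 +277.97617]
  H  [-0.20329 -0.47764 +1.00000]
B = K⁻¹H; ‖b₁‖=1.740039, ‖b₂‖=1.740039; λ = 2/(‖b₁‖+‖b₂‖) = 0.574700, sign → tz>0 ⇒ λ=+0.574700
r₁ = λ·B[:,0] = (+0.94082,-0.31814,-0.11683); r₂ = λ·B[:,1] = (+0.27727,+0.92074,-0.27450)
r₃ = r₁×r₂ = (+0.19490,+0.22586,+0.95446); SVD([r₁ r₂ r₃]) → R = UVᵀ:
  R  [+0.94082 +0.27727 +0.19490]
  R  [-0.31814 +0.92074 +0.22586]
  R  [-0.11683 -0.27450 +0.95446]
t = (-0.11451, +0.03613, +0.57470) m
tr R = 2.816024; θ = arccos((tr R − 1)/2) = 0.432282 rad = 24.768°
axis k = ((R−Rᵀ)₃₂, (R−Rᵀ)₁₃, (R−Rᵀ)₂₁) / (2 sinθ) = (-0.597169, +0.372043, -0.710615)
rvec = θ·k = (-0.258145, +0.160827, -0.307186)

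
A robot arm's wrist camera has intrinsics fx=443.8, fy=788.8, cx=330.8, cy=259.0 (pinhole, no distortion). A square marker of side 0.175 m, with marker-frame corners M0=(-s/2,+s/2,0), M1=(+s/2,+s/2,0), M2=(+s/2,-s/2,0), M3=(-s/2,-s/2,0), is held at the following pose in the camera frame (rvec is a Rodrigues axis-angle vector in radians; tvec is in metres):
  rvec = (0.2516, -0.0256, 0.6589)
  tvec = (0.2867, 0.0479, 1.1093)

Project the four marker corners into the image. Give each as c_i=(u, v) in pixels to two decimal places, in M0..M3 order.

Intrinsics K: fx=443.8, fy=788.8, cx=330.8, cy=259.0
Marker side s = 0.175 m; corners in marker frame (Z=0):
  M0 = (-0.0875, +0.0875, 0)
  M1 = (+0.0875, +0.0875, 0)
  M2 = (+0.0875, -0.0875, 0)
  M3 = (-0.0875, -0.0875, 0)
rvec = (0.2516, -0.0256, 0.6589), |rvec| = θ = 0.70577 rad = 40.437°
Rodrigues: sinθ=0.64862, 1−cosθ=0.23889; R = I + sinθ·[k]× + (1−cosθ)·[k]×²:
    [+0.79147 -0.60863 +0.05598]
    [+0.60246 +0.76143 -0.23932]
    [+0.10303 +0.22314 +0.96933]
t = (0.2867, 0.0479, 1.1093) m
M0: Pc = R·M0+t = (+0.16419, +0.06181, +1.11981); u = 443.8·(+0.16419)/1.11981 + 330.8 = 395.8716, v = 788.8·(+0.06181)/1.11981 + 259.0 = 302.5393
M1: Pc = R·M1+t = (+0.30270, +0.16724, +1.13784); u = 443.8·(+0.30270)/1.13784 + 330.8 = 448.8637, v = 788.8·(+0.16724)/1.13784 + 259.0 = 374.9380
M2: Pc = R·M2+t = (+0.40921, +0.03399, +1.09879); u = 443.8·(+0.40921)/1.09879 + 330.8 = 496.0791, v = 788.8·(+0.03399)/1.09879 + 259.0 = 283.4007
M3: Pc = R·M3+t = (+0.27070, -0.07144, +1.08076); u = 443.8·(+0.27070)/1.08076 + 330.8 = 441.9601, v = 788.8·(-0.07144)/1.08076 + 259.0 = 206.8591

c0=(395.87, 302.54) c1=(448.86, 374.94) c2=(496.08, 283.40) c3=(441.96, 206.86)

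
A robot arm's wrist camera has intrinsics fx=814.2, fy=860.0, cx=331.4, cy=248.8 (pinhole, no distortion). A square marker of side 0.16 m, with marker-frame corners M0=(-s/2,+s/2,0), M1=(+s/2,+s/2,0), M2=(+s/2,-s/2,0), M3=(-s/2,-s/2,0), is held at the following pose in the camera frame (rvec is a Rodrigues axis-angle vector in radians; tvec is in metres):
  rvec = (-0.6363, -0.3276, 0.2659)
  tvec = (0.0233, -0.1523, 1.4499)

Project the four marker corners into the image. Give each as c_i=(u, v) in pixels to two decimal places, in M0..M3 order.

Intrinsics K: fx=814.2, fy=860.0, cx=331.4, cy=248.8
Marker side s = 0.16 m; corners in marker frame (Z=0):
  M0 = (-0.0800, +0.0800, 0)
  M1 = (+0.0800, +0.0800, 0)
  M2 = (+0.0800, -0.0800, 0)
  M3 = (-0.0800, -0.0800, 0)
rvec = (-0.6363, -0.3276, 0.2659), |rvec| = θ = 0.76348 rad = 43.744°
Rodrigues: sinθ=0.69144, 1−cosθ=0.27757; R = I + sinθ·[k]× + (1−cosθ)·[k]×²:
    [+0.91523 -0.14155 -0.37725]
    [+0.34007 +0.77354 +0.53478]
    [+0.21612 -0.61774 +0.75610]
t = (0.0233, -0.1523, 1.4499) m
M0: Pc = R·M0+t = (-0.06124, -0.11762, +1.38319); u = 814.2·(-0.06124)/1.38319 + 331.4 = 295.3504, v = 860.0·(-0.11762)/1.38319 + 248.8 = 175.6681
M1: Pc = R·M1+t = (+0.08519, -0.06321, +1.41777); u = 814.2·(+0.08519)/1.41777 + 331.4 = 380.3255, v = 860.0·(-0.06321)/1.41777 + 248.8 = 210.4569
M2: Pc = R·M2+t = (+0.10784, -0.18698, +1.51661); u = 814.2·(+0.10784)/1.51661 + 331.4 = 389.2957, v = 860.0·(-0.18698)/1.51661 + 248.8 = 142.7736
M3: Pc = R·M3+t = (-0.03859, -0.24139, +1.48203); u = 814.2·(-0.03859)/1.48203 + 331.4 = 310.1970, v = 860.0·(-0.24139)/1.48203 + 248.8 = 108.7256

c0=(295.35, 175.67) c1=(380.33, 210.46) c2=(389.30, 142.77) c3=(310.20, 108.73)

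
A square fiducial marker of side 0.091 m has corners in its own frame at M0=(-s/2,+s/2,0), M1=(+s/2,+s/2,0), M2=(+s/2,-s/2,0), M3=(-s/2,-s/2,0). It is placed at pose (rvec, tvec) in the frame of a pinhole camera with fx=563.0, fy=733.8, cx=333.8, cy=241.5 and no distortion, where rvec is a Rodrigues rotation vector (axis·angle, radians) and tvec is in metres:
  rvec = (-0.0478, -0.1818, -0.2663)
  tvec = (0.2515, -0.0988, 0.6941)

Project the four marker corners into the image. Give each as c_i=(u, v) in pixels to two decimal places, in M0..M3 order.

c0=(515.08, 195.15) c1=(580.00, 171.77) c2=(559.91, 80.51) c3=(494.69, 101.58)

Intrinsics K: fx=563.0, fy=733.8, cx=333.8, cy=241.5
Marker side s = 0.091 m; corners in marker frame (Z=0):
  M0 = (-0.0455, +0.0455, 0)
  M1 = (+0.0455, +0.0455, 0)
  M2 = (+0.0455, -0.0455, 0)
  M3 = (-0.0455, -0.0455, 0)
rvec = (-0.0478, -0.1818, -0.2663), |rvec| = θ = 0.32596 rad = 18.676°
Rodrigues: sinθ=0.32022, 1−cosθ=0.05266; R = I + sinθ·[k]× + (1−cosθ)·[k]×²:
    [+0.94848 +0.26592 -0.17229]
    [-0.25730 +0.96372 +0.07095]
    [+0.18491 -0.02296 +0.98249]
t = (0.2515, -0.0988, 0.6941) m
M0: Pc = R·M0+t = (+0.22044, -0.04324, +0.68464); u = 563.0·(+0.22044)/0.68464 + 333.8 = 515.0768, v = 733.8·(-0.04324)/0.68464 + 241.5 = 195.1517
M1: Pc = R·M1+t = (+0.30675, -0.06666, +0.70147); u = 563.0·(+0.30675)/0.70147 + 333.8 = 580.0021, v = 733.8·(-0.06666)/0.70147 + 241.5 = 171.7698
M2: Pc = R·M2+t = (+0.28256, -0.15436, +0.70356); u = 563.0·(+0.28256)/0.70356 + 333.8 = 559.9068, v = 733.8·(-0.15436)/0.70356 + 241.5 = 80.5085
M3: Pc = R·M3+t = (+0.19625, -0.13094, +0.68673); u = 563.0·(+0.19625)/0.68673 + 333.8 = 494.6868, v = 733.8·(-0.13094)/0.68673 + 241.5 = 101.5832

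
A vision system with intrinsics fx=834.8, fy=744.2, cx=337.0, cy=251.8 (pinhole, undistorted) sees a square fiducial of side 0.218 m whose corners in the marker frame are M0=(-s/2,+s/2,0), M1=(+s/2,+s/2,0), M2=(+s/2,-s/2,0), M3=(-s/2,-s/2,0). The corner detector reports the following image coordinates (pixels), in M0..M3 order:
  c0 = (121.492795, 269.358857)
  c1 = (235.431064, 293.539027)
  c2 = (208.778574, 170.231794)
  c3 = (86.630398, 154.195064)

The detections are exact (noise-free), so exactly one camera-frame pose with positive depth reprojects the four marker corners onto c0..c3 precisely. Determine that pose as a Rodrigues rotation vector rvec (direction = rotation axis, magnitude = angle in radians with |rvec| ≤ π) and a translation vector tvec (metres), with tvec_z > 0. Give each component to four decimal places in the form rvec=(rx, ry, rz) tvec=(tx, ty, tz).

rvec=(0.5421, 0.5171, 0.0382) tvec=(-0.2522, -0.0445, 1.1982)

Intrinsics K: fx=834.8, fy=744.2, cx=337.0, cy=251.8
Marker side s = 0.218 m; corners in marker frame (Z=0):
  M0 = (-0.1090, +0.1090, 0)
  M1 = (+0.1090, +0.1090, 0)
  M2 = (+0.1090, -0.1090, 0)
  M3 = (-0.1090, -0.1090, 0)
Detected image corners:
  c0 = (121.492795, 269.358857) px
  c1 = (235.431064, 293.539027) px
  c2 = (208.778574, 170.231794) px
  c3 = (86.630398, 154.195064) px
Planar DLT: solve 8×8 A·h = b for H (H[2,2]=1):
  H  [+478.00416 +210.22270 +161.31552]
  H  [+7.91823 +639.13591 +224.13374]
  H  [-0.38397 +0.41908 +1.00000]
B = K⁻¹H; ‖b₁‖=0.834618, ‖b₂‖=0.834618; λ = 2/(‖b₁‖+‖b₂‖) = 1.198153, sign → tz>0 ⇒ λ=+1.198153
r₁ = λ·B[:,0] = (+0.87178,+0.16841,-0.46005); r₂ = λ·B[:,1] = (+0.09902,+0.85911,+0.50213)
r₃ = r₁×r₂ = (+0.47979,-0.48330,+0.73227); SVD([r₁ r₂ r₃]) → R = UVᵀ:
  R  [+0.87178 +0.09902 +0.47979]
  R  [+0.16841 +0.85911 -0.48330]
  R  [-0.46005 +0.50213 +0.73227]
t = (-0.25215, -0.04454, +1.19815) m
tr R = 2.463156; θ = arccos((tr R − 1)/2) = 0.750162 rad = 42.981°
axis k = ((R−Rᵀ)₃₂, (R−Rᵀ)₁₃, (R−Rᵀ)₂₁) / (2 sinθ) = (+0.722707, +0.689279, +0.050887)
rvec = θ·k = (+0.542147, +0.517071, +0.038174)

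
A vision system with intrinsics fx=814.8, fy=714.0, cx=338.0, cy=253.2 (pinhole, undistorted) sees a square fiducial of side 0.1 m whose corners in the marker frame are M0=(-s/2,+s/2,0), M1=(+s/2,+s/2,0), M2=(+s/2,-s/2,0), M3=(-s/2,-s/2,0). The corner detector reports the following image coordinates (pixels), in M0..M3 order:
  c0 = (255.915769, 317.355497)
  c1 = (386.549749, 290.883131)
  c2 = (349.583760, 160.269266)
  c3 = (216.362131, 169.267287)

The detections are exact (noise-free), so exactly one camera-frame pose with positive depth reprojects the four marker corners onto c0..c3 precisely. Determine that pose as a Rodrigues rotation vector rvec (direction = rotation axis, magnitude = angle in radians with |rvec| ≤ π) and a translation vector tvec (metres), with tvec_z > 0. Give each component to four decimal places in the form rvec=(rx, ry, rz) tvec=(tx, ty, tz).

Intrinsics K: fx=814.8, fy=714.0, cx=338.0, cy=253.2
Marker side s = 0.1 m; corners in marker frame (Z=0):
  M0 = (-0.0500, +0.0500, 0)
  M1 = (+0.0500, +0.0500, 0)
  M2 = (+0.0500, -0.0500, 0)
  M3 = (-0.0500, -0.0500, 0)
Detected image corners:
  c0 = (255.915769, 317.355497) px
  c1 = (386.549749, 290.883131) px
  c2 = (349.583760, 160.269266) px
  c3 = (216.362131, 169.267287) px
Planar DLT: solve 8×8 A·h = b for H (H[2,2]=1):
  H  [+1692.00192 +332.99333 +306.01638]
  H  [+112.52125 +1350.24600 +233.33409]
  H  [+1.23342 -0.16156 +1.00000]
B = K⁻¹H; ‖b₁‖=2.012119, ‖b₂‖=2.012119; λ = 2/(‖b₁‖+‖b₂‖) = 0.496988, sign → tz>0 ⇒ λ=+0.496988
r₁ = λ·B[:,0] = (+0.77775,-0.13906,+0.61299); r₂ = λ·B[:,1] = (+0.23642,+0.96833,-0.08029)
r₃ = r₁×r₂ = (-0.58242,+0.20737,+0.78600); SVD([r₁ r₂ r₃]) → R = UVᵀ:
  R  [+0.77775 +0.23642 -0.58242]
  R  [-0.13906 +0.96833 +0.20737]
  R  [+0.61299 -0.08029 +0.78600]
t = (-0.01951, -0.01383, +0.49699) m
tr R = 2.532078; θ = arccos((tr R − 1)/2) = 0.698140 rad = 40.000°
axis k = ((R−Rᵀ)₃₂, (R−Rᵀ)₁₃, (R−Rᵀ)₂₁) / (2 sinθ) = (-0.223759, -0.929855, -0.292066)
rvec = θ·k = (-0.156215, -0.649169, -0.203903)

rvec=(-0.1562, -0.6492, -0.2039) tvec=(-0.0195, -0.0138, 0.4970)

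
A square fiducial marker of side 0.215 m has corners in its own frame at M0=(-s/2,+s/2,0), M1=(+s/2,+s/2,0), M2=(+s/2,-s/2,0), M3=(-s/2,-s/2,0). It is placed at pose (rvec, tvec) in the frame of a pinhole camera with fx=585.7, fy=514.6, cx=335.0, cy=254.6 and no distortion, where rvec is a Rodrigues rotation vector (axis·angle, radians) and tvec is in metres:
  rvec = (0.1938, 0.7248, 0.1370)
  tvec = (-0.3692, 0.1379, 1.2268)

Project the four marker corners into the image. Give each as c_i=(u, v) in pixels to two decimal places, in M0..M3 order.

c0=(133.11, 341.14) c1=(188.42, 369.17) c2=(188.58, 279.03) c3=(131.17, 259.76)

Intrinsics K: fx=585.7, fy=514.6, cx=335.0, cy=254.6
Marker side s = 0.215 m; corners in marker frame (Z=0):
  M0 = (-0.1075, +0.1075, 0)
  M1 = (+0.1075, +0.1075, 0)
  M2 = (+0.1075, -0.1075, 0)
  M3 = (-0.1075, -0.1075, 0)
rvec = (0.1938, 0.7248, 0.1370), |rvec| = θ = 0.76267 rad = 43.698°
Rodrigues: sinθ=0.69085, 1−cosθ=0.27700; R = I + sinθ·[k]× + (1−cosθ)·[k]×²:
    [+0.74088 -0.05721 +0.66919]
    [+0.19099 +0.97318 -0.12826]
    [-0.64391 +0.22284 +0.73193]
t = (-0.3692, 0.1379, 1.2268) m
M0: Pc = R·M0+t = (-0.45499, +0.22198, +1.31998); u = 585.7·(-0.45499)/1.31998 + 335.0 = 133.1097, v = 514.6·(+0.22198)/1.31998 + 254.6 = 341.1419
M1: Pc = R·M1+t = (-0.29570, +0.26305, +1.18154); u = 585.7·(-0.29570)/1.18154 + 335.0 = 188.4159, v = 514.6·(+0.26305)/1.18154 + 254.6 = 369.1667
M2: Pc = R·M2+t = (-0.28341, +0.05382, +1.13362); u = 585.7·(-0.28341)/1.13362 + 335.0 = 188.5753, v = 514.6·(+0.05382)/1.13362 + 254.6 = 279.0291
M3: Pc = R·M3+t = (-0.44270, +0.01275, +1.27206); u = 585.7·(-0.44270)/1.27206 + 335.0 = 131.1687, v = 514.6·(+0.01275)/1.27206 + 254.6 = 259.7586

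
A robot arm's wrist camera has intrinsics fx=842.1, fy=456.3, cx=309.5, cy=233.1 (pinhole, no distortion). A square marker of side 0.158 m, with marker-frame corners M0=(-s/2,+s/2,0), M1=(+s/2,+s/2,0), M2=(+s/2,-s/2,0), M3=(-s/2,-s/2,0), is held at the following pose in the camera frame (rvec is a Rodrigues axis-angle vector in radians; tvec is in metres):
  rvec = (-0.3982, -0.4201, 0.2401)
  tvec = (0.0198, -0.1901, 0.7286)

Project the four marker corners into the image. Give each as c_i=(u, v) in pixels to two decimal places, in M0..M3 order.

c0=(231.83, 135.06) c1=(400.96, 172.98) c2=(417.48, 96.27) c3=(264.91, 56.06)

Intrinsics K: fx=842.1, fy=456.3, cx=309.5, cy=233.1
Marker side s = 0.158 m; corners in marker frame (Z=0):
  M0 = (-0.0790, +0.0790, 0)
  M1 = (+0.0790, +0.0790, 0)
  M2 = (+0.0790, -0.0790, 0)
  M3 = (-0.0790, -0.0790, 0)
rvec = (-0.3982, -0.4201, 0.2401), |rvec| = θ = 0.62665 rad = 35.905°
Rodrigues: sinθ=0.58644, 1−cosθ=0.19001; R = I + sinθ·[k]× + (1−cosθ)·[k]×²:
    [+0.88672 -0.14375 -0.43940]
    [+0.30563 +0.89539 +0.32384]
    [+0.34688 -0.42145 +0.83789]
t = (0.0198, -0.1901, 0.7286) m
M0: Pc = R·M0+t = (-0.06161, -0.14351, +0.66790); u = 842.1·(-0.06161)/0.66790 + 309.5 = 231.8253, v = 456.3·(-0.14351)/0.66790 + 233.1 = 135.0567
M1: Pc = R·M1+t = (+0.07849, -0.09522, +0.72271); u = 842.1·(+0.07849)/0.72271 + 309.5 = 400.9613, v = 456.3·(-0.09522)/0.72271 + 233.1 = 172.9808
M2: Pc = R·M2+t = (+0.10121, -0.23669, +0.78930); u = 842.1·(+0.10121)/0.78930 + 309.5 = 417.4773, v = 456.3·(-0.23669)/0.78930 + 233.1 = 96.2671
M3: Pc = R·M3+t = (-0.03889, -0.28498, +0.73449); u = 842.1·(-0.03889)/0.73449 + 309.5 = 264.9075, v = 456.3·(-0.28498)/0.73449 + 233.1 = 56.0569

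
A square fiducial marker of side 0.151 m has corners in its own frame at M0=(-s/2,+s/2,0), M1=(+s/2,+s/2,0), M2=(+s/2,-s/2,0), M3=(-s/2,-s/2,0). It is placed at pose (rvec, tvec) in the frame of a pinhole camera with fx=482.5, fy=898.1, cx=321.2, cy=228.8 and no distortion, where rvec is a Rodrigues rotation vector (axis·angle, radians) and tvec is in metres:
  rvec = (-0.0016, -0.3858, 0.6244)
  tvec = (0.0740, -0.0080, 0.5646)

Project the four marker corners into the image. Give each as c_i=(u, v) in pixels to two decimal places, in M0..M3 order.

Intrinsics K: fx=482.5, fy=898.1, cx=321.2, cy=228.8
Marker side s = 0.151 m; corners in marker frame (Z=0):
  M0 = (-0.0755, +0.0755, 0)
  M1 = (+0.0755, +0.0755, 0)
  M2 = (+0.0755, -0.0755, 0)
  M3 = (-0.0755, -0.0755, 0)
rvec = (-0.0016, -0.3858, 0.6244), |rvec| = θ = 0.73398 rad = 42.054°
Rodrigues: sinθ=0.66983, 1−cosθ=0.25748; R = I + sinθ·[k]× + (1−cosθ)·[k]×²:
    [+0.74252 -0.56953 -0.35256]
    [+0.57012 +0.81366 -0.11368]
    [+0.35160 -0.11660 +0.92886]
t = (0.0740, -0.0080, 0.5646) m
M0: Pc = R·M0+t = (-0.02506, +0.01039, +0.52925); u = 482.5·(-0.02506)/0.52925 + 321.2 = 298.3537, v = 898.1·(+0.01039)/0.52925 + 228.8 = 246.4256
M1: Pc = R·M1+t = (+0.08706, +0.09648, +0.58234); u = 482.5·(+0.08706)/0.58234 + 321.2 = 393.3339, v = 898.1·(+0.09648)/0.58234 + 228.8 = 377.5861
M2: Pc = R·M2+t = (+0.17306, -0.02639, +0.59995); u = 482.5·(+0.17306)/0.59995 + 321.2 = 460.3808, v = 898.1·(-0.02639)/0.59995 + 228.8 = 189.3000
M3: Pc = R·M3+t = (+0.06094, -0.11248, +0.54686); u = 482.5·(+0.06094)/0.54686 + 321.2 = 374.9679, v = 898.1·(-0.11248)/0.54686 + 228.8 = 44.0823

c0=(298.35, 246.43) c1=(393.33, 377.59) c2=(460.38, 189.30) c3=(374.97, 44.08)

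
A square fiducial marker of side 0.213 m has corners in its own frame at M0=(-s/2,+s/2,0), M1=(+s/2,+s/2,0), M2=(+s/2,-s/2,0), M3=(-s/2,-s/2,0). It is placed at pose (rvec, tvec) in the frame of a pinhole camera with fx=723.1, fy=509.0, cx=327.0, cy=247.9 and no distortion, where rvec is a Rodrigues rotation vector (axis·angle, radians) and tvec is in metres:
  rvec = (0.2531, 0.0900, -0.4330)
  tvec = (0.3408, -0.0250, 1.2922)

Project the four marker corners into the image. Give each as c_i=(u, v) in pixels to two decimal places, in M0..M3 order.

Intrinsics K: fx=723.1, fy=509.0, cx=327.0, cy=247.9
Marker side s = 0.213 m; corners in marker frame (Z=0):
  M0 = (-0.1065, +0.1065, 0)
  M1 = (+0.1065, +0.1065, 0)
  M2 = (+0.1065, -0.1065, 0)
  M3 = (-0.1065, -0.1065, 0)
rvec = (0.2531, 0.0900, -0.4330), |rvec| = θ = 0.50956 rad = 29.195°
Rodrigues: sinθ=0.48779, 1−cosθ=0.12704; R = I + sinθ·[k]× + (1−cosθ)·[k]×²:
    [+0.90430 +0.42565 +0.03253]
    [-0.40336 +0.87692 -0.26136]
    [-0.13978 +0.22322 +0.96469]
t = (0.3408, -0.0250, 1.2922) m
M0: Pc = R·M0+t = (+0.28982, +0.11135, +1.33086); u = 723.1·(+0.28982)/1.33086 + 327.0 = 484.4706, v = 509.0·(+0.11135)/1.33086 + 247.9 = 290.4869
M1: Pc = R·M1+t = (+0.48244, +0.02543, +1.30109); u = 723.1·(+0.48244)/1.30109 + 327.0 = 595.1238, v = 509.0·(+0.02543)/1.30109 + 247.9 = 257.8503
M2: Pc = R·M2+t = (+0.39178, -0.16135, +1.25354); u = 723.1·(+0.39178)/1.25354 + 327.0 = 552.9948, v = 509.0·(-0.16135)/1.25354 + 247.9 = 182.3838
M3: Pc = R·M3+t = (+0.19916, -0.07543, +1.28331); u = 723.1·(+0.19916)/1.28331 + 327.0 = 439.2194, v = 509.0·(-0.07543)/1.28331 + 247.9 = 217.9804

c0=(484.47, 290.49) c1=(595.12, 257.85) c2=(552.99, 182.38) c3=(439.22, 217.98)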